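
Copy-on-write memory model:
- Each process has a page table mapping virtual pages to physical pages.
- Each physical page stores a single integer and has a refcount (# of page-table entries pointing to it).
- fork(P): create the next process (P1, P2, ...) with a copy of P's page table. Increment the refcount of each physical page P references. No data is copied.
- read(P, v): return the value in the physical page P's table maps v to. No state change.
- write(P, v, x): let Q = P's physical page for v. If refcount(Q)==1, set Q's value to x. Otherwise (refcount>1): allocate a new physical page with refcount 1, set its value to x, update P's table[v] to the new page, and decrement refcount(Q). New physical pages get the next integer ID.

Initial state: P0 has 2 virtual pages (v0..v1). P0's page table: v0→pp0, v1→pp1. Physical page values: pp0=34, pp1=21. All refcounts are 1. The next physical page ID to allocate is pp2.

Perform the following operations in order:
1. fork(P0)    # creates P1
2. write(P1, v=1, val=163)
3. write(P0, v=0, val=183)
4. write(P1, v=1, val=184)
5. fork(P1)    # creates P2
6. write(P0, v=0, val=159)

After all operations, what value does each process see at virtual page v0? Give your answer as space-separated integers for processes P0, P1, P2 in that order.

Op 1: fork(P0) -> P1. 2 ppages; refcounts: pp0:2 pp1:2
Op 2: write(P1, v1, 163). refcount(pp1)=2>1 -> COPY to pp2. 3 ppages; refcounts: pp0:2 pp1:1 pp2:1
Op 3: write(P0, v0, 183). refcount(pp0)=2>1 -> COPY to pp3. 4 ppages; refcounts: pp0:1 pp1:1 pp2:1 pp3:1
Op 4: write(P1, v1, 184). refcount(pp2)=1 -> write in place. 4 ppages; refcounts: pp0:1 pp1:1 pp2:1 pp3:1
Op 5: fork(P1) -> P2. 4 ppages; refcounts: pp0:2 pp1:1 pp2:2 pp3:1
Op 6: write(P0, v0, 159). refcount(pp3)=1 -> write in place. 4 ppages; refcounts: pp0:2 pp1:1 pp2:2 pp3:1
P0: v0 -> pp3 = 159
P1: v0 -> pp0 = 34
P2: v0 -> pp0 = 34

Answer: 159 34 34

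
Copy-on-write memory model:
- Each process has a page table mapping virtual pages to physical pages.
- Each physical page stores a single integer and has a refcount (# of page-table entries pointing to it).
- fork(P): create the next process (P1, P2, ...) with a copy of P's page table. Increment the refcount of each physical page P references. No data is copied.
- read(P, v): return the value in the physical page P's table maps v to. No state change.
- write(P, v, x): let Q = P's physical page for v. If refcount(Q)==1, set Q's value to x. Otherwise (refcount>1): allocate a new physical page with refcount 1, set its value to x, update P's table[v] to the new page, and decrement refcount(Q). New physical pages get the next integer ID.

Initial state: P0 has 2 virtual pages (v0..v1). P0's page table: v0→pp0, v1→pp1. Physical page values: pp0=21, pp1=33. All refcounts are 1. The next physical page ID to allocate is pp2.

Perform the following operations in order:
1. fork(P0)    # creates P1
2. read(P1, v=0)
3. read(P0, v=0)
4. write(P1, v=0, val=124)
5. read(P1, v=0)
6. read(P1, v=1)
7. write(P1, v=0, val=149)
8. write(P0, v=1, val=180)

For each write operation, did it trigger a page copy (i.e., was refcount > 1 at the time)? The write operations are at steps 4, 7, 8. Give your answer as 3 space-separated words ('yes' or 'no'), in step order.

Op 1: fork(P0) -> P1. 2 ppages; refcounts: pp0:2 pp1:2
Op 2: read(P1, v0) -> 21. No state change.
Op 3: read(P0, v0) -> 21. No state change.
Op 4: write(P1, v0, 124). refcount(pp0)=2>1 -> COPY to pp2. 3 ppages; refcounts: pp0:1 pp1:2 pp2:1
Op 5: read(P1, v0) -> 124. No state change.
Op 6: read(P1, v1) -> 33. No state change.
Op 7: write(P1, v0, 149). refcount(pp2)=1 -> write in place. 3 ppages; refcounts: pp0:1 pp1:2 pp2:1
Op 8: write(P0, v1, 180). refcount(pp1)=2>1 -> COPY to pp3. 4 ppages; refcounts: pp0:1 pp1:1 pp2:1 pp3:1

yes no yes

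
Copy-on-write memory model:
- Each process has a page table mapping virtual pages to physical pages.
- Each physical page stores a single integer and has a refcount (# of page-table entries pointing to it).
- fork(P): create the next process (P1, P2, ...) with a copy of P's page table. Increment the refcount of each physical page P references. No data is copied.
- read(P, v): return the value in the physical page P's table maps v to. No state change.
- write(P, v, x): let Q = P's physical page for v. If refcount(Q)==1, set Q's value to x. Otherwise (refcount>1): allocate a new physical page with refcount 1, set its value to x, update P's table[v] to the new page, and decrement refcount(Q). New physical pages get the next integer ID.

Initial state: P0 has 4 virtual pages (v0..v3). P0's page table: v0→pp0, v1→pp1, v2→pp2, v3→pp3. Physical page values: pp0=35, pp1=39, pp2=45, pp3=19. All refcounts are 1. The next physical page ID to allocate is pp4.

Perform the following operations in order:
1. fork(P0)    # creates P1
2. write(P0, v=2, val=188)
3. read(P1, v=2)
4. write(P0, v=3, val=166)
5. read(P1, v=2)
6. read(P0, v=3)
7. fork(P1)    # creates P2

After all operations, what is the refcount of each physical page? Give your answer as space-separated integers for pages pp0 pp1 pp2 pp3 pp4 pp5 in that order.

Answer: 3 3 2 2 1 1

Derivation:
Op 1: fork(P0) -> P1. 4 ppages; refcounts: pp0:2 pp1:2 pp2:2 pp3:2
Op 2: write(P0, v2, 188). refcount(pp2)=2>1 -> COPY to pp4. 5 ppages; refcounts: pp0:2 pp1:2 pp2:1 pp3:2 pp4:1
Op 3: read(P1, v2) -> 45. No state change.
Op 4: write(P0, v3, 166). refcount(pp3)=2>1 -> COPY to pp5. 6 ppages; refcounts: pp0:2 pp1:2 pp2:1 pp3:1 pp4:1 pp5:1
Op 5: read(P1, v2) -> 45. No state change.
Op 6: read(P0, v3) -> 166. No state change.
Op 7: fork(P1) -> P2. 6 ppages; refcounts: pp0:3 pp1:3 pp2:2 pp3:2 pp4:1 pp5:1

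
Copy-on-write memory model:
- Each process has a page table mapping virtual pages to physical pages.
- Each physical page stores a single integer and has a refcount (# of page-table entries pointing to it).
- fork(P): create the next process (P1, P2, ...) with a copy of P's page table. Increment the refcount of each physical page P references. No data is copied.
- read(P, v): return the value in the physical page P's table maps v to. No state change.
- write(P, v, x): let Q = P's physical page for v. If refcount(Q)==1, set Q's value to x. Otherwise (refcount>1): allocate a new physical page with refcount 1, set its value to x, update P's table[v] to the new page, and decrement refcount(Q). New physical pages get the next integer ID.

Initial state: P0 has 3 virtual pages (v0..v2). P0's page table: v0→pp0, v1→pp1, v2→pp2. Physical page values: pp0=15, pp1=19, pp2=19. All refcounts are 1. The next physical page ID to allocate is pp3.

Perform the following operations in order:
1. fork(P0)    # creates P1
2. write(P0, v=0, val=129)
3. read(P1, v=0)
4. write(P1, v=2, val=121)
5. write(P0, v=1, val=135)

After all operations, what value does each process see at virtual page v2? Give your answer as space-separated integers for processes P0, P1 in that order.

Op 1: fork(P0) -> P1. 3 ppages; refcounts: pp0:2 pp1:2 pp2:2
Op 2: write(P0, v0, 129). refcount(pp0)=2>1 -> COPY to pp3. 4 ppages; refcounts: pp0:1 pp1:2 pp2:2 pp3:1
Op 3: read(P1, v0) -> 15. No state change.
Op 4: write(P1, v2, 121). refcount(pp2)=2>1 -> COPY to pp4. 5 ppages; refcounts: pp0:1 pp1:2 pp2:1 pp3:1 pp4:1
Op 5: write(P0, v1, 135). refcount(pp1)=2>1 -> COPY to pp5. 6 ppages; refcounts: pp0:1 pp1:1 pp2:1 pp3:1 pp4:1 pp5:1
P0: v2 -> pp2 = 19
P1: v2 -> pp4 = 121

Answer: 19 121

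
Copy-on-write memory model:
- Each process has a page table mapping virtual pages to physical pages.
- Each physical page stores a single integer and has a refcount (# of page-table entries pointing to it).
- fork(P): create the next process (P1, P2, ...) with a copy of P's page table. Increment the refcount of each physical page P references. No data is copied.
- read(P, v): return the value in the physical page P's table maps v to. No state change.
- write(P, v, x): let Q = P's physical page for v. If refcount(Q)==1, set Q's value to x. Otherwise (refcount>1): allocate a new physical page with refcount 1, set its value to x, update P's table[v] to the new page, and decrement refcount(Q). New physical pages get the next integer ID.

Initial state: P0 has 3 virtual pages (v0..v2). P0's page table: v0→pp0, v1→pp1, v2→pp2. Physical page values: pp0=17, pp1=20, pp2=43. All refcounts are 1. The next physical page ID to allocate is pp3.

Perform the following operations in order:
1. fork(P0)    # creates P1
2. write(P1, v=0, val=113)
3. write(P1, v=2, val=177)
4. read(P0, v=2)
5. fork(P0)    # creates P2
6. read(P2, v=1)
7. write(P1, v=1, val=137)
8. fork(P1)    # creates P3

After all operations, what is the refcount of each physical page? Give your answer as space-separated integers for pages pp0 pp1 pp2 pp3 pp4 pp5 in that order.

Op 1: fork(P0) -> P1. 3 ppages; refcounts: pp0:2 pp1:2 pp2:2
Op 2: write(P1, v0, 113). refcount(pp0)=2>1 -> COPY to pp3. 4 ppages; refcounts: pp0:1 pp1:2 pp2:2 pp3:1
Op 3: write(P1, v2, 177). refcount(pp2)=2>1 -> COPY to pp4. 5 ppages; refcounts: pp0:1 pp1:2 pp2:1 pp3:1 pp4:1
Op 4: read(P0, v2) -> 43. No state change.
Op 5: fork(P0) -> P2. 5 ppages; refcounts: pp0:2 pp1:3 pp2:2 pp3:1 pp4:1
Op 6: read(P2, v1) -> 20. No state change.
Op 7: write(P1, v1, 137). refcount(pp1)=3>1 -> COPY to pp5. 6 ppages; refcounts: pp0:2 pp1:2 pp2:2 pp3:1 pp4:1 pp5:1
Op 8: fork(P1) -> P3. 6 ppages; refcounts: pp0:2 pp1:2 pp2:2 pp3:2 pp4:2 pp5:2

Answer: 2 2 2 2 2 2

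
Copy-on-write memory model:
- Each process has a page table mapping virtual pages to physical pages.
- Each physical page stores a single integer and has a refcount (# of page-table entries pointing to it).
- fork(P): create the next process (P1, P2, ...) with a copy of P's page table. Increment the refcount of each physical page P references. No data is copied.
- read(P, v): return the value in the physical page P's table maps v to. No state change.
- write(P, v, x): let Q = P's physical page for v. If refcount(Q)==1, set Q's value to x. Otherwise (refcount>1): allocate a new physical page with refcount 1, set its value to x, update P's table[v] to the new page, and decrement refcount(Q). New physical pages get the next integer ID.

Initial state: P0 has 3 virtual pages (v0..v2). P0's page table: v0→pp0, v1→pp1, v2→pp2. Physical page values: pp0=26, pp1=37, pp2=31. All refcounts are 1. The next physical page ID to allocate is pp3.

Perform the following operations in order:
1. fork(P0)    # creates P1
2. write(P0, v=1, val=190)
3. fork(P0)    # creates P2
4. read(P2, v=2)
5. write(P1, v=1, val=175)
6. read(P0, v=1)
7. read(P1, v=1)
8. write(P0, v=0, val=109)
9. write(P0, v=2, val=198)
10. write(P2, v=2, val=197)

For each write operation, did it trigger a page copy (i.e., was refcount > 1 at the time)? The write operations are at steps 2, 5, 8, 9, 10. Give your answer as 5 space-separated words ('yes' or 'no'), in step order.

Op 1: fork(P0) -> P1. 3 ppages; refcounts: pp0:2 pp1:2 pp2:2
Op 2: write(P0, v1, 190). refcount(pp1)=2>1 -> COPY to pp3. 4 ppages; refcounts: pp0:2 pp1:1 pp2:2 pp3:1
Op 3: fork(P0) -> P2. 4 ppages; refcounts: pp0:3 pp1:1 pp2:3 pp3:2
Op 4: read(P2, v2) -> 31. No state change.
Op 5: write(P1, v1, 175). refcount(pp1)=1 -> write in place. 4 ppages; refcounts: pp0:3 pp1:1 pp2:3 pp3:2
Op 6: read(P0, v1) -> 190. No state change.
Op 7: read(P1, v1) -> 175. No state change.
Op 8: write(P0, v0, 109). refcount(pp0)=3>1 -> COPY to pp4. 5 ppages; refcounts: pp0:2 pp1:1 pp2:3 pp3:2 pp4:1
Op 9: write(P0, v2, 198). refcount(pp2)=3>1 -> COPY to pp5. 6 ppages; refcounts: pp0:2 pp1:1 pp2:2 pp3:2 pp4:1 pp5:1
Op 10: write(P2, v2, 197). refcount(pp2)=2>1 -> COPY to pp6. 7 ppages; refcounts: pp0:2 pp1:1 pp2:1 pp3:2 pp4:1 pp5:1 pp6:1

yes no yes yes yes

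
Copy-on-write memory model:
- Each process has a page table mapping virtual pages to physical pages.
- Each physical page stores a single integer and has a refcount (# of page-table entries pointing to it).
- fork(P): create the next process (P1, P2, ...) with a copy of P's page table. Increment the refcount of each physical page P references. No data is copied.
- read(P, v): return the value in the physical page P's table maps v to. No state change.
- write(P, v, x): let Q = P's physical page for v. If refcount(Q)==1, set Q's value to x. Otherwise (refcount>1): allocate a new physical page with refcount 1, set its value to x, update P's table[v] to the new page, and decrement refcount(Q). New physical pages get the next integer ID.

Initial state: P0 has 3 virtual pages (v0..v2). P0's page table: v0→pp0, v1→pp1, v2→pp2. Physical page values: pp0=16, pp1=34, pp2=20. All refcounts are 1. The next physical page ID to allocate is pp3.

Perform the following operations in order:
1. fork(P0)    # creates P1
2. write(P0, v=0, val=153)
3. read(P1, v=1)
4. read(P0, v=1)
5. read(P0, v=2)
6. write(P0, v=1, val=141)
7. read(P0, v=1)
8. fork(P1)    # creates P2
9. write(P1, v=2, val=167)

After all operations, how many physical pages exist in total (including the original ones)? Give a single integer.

Answer: 6

Derivation:
Op 1: fork(P0) -> P1. 3 ppages; refcounts: pp0:2 pp1:2 pp2:2
Op 2: write(P0, v0, 153). refcount(pp0)=2>1 -> COPY to pp3. 4 ppages; refcounts: pp0:1 pp1:2 pp2:2 pp3:1
Op 3: read(P1, v1) -> 34. No state change.
Op 4: read(P0, v1) -> 34. No state change.
Op 5: read(P0, v2) -> 20. No state change.
Op 6: write(P0, v1, 141). refcount(pp1)=2>1 -> COPY to pp4. 5 ppages; refcounts: pp0:1 pp1:1 pp2:2 pp3:1 pp4:1
Op 7: read(P0, v1) -> 141. No state change.
Op 8: fork(P1) -> P2. 5 ppages; refcounts: pp0:2 pp1:2 pp2:3 pp3:1 pp4:1
Op 9: write(P1, v2, 167). refcount(pp2)=3>1 -> COPY to pp5. 6 ppages; refcounts: pp0:2 pp1:2 pp2:2 pp3:1 pp4:1 pp5:1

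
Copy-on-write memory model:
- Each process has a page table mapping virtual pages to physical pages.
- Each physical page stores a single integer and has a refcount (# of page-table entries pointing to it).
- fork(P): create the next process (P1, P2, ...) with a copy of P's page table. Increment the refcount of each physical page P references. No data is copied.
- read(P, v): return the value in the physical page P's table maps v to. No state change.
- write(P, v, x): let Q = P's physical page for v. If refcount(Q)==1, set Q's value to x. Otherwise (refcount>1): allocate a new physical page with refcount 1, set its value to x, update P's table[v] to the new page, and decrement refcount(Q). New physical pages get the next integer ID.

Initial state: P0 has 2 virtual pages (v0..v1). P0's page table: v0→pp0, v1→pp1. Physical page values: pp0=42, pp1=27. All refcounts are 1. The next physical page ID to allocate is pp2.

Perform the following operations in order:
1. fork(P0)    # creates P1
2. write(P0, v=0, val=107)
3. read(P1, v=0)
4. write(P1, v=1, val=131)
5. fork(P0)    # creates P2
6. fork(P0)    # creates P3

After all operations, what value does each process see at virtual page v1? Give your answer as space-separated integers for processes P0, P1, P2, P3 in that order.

Op 1: fork(P0) -> P1. 2 ppages; refcounts: pp0:2 pp1:2
Op 2: write(P0, v0, 107). refcount(pp0)=2>1 -> COPY to pp2. 3 ppages; refcounts: pp0:1 pp1:2 pp2:1
Op 3: read(P1, v0) -> 42. No state change.
Op 4: write(P1, v1, 131). refcount(pp1)=2>1 -> COPY to pp3. 4 ppages; refcounts: pp0:1 pp1:1 pp2:1 pp3:1
Op 5: fork(P0) -> P2. 4 ppages; refcounts: pp0:1 pp1:2 pp2:2 pp3:1
Op 6: fork(P0) -> P3. 4 ppages; refcounts: pp0:1 pp1:3 pp2:3 pp3:1
P0: v1 -> pp1 = 27
P1: v1 -> pp3 = 131
P2: v1 -> pp1 = 27
P3: v1 -> pp1 = 27

Answer: 27 131 27 27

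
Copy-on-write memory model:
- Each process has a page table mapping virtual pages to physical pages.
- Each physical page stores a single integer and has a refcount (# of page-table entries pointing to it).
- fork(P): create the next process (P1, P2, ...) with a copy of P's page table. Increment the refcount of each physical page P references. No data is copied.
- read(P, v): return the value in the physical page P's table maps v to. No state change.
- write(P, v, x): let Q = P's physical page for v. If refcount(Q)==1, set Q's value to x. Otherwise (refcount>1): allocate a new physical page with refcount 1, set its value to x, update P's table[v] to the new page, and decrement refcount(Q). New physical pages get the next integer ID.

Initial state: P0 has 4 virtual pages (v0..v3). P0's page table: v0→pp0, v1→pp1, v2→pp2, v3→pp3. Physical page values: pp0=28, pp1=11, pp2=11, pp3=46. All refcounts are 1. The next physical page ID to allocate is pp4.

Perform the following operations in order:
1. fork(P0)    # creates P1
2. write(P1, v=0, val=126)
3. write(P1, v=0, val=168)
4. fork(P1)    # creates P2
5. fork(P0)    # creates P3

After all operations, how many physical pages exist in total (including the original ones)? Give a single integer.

Op 1: fork(P0) -> P1. 4 ppages; refcounts: pp0:2 pp1:2 pp2:2 pp3:2
Op 2: write(P1, v0, 126). refcount(pp0)=2>1 -> COPY to pp4. 5 ppages; refcounts: pp0:1 pp1:2 pp2:2 pp3:2 pp4:1
Op 3: write(P1, v0, 168). refcount(pp4)=1 -> write in place. 5 ppages; refcounts: pp0:1 pp1:2 pp2:2 pp3:2 pp4:1
Op 4: fork(P1) -> P2. 5 ppages; refcounts: pp0:1 pp1:3 pp2:3 pp3:3 pp4:2
Op 5: fork(P0) -> P3. 5 ppages; refcounts: pp0:2 pp1:4 pp2:4 pp3:4 pp4:2

Answer: 5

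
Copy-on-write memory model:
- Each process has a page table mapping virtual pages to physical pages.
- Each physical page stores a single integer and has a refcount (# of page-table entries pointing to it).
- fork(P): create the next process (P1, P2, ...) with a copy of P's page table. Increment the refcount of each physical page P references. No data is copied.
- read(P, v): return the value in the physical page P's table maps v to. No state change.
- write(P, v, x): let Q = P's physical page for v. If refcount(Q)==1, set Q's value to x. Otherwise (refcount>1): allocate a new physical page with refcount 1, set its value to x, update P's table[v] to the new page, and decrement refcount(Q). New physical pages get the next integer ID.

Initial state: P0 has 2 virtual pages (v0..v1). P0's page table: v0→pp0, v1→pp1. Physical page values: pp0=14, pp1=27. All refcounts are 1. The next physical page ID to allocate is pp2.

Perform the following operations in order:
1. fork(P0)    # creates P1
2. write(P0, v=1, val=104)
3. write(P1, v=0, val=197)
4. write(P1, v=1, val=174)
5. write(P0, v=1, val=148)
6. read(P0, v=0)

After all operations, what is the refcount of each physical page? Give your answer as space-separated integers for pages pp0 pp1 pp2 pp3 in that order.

Answer: 1 1 1 1

Derivation:
Op 1: fork(P0) -> P1. 2 ppages; refcounts: pp0:2 pp1:2
Op 2: write(P0, v1, 104). refcount(pp1)=2>1 -> COPY to pp2. 3 ppages; refcounts: pp0:2 pp1:1 pp2:1
Op 3: write(P1, v0, 197). refcount(pp0)=2>1 -> COPY to pp3. 4 ppages; refcounts: pp0:1 pp1:1 pp2:1 pp3:1
Op 4: write(P1, v1, 174). refcount(pp1)=1 -> write in place. 4 ppages; refcounts: pp0:1 pp1:1 pp2:1 pp3:1
Op 5: write(P0, v1, 148). refcount(pp2)=1 -> write in place. 4 ppages; refcounts: pp0:1 pp1:1 pp2:1 pp3:1
Op 6: read(P0, v0) -> 14. No state change.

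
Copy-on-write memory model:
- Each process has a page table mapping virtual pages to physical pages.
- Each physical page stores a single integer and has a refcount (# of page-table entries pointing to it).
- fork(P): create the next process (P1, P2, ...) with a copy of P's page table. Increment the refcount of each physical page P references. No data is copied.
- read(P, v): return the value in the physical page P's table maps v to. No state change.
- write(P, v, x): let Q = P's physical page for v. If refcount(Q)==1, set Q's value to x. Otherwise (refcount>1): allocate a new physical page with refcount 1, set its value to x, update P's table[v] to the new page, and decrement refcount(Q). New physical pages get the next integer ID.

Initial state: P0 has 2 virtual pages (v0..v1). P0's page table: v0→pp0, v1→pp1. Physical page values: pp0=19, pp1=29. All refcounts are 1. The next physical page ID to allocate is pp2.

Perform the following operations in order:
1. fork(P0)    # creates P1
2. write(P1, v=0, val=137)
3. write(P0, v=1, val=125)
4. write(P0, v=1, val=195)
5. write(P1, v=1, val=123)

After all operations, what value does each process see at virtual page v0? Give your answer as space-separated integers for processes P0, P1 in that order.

Op 1: fork(P0) -> P1. 2 ppages; refcounts: pp0:2 pp1:2
Op 2: write(P1, v0, 137). refcount(pp0)=2>1 -> COPY to pp2. 3 ppages; refcounts: pp0:1 pp1:2 pp2:1
Op 3: write(P0, v1, 125). refcount(pp1)=2>1 -> COPY to pp3. 4 ppages; refcounts: pp0:1 pp1:1 pp2:1 pp3:1
Op 4: write(P0, v1, 195). refcount(pp3)=1 -> write in place. 4 ppages; refcounts: pp0:1 pp1:1 pp2:1 pp3:1
Op 5: write(P1, v1, 123). refcount(pp1)=1 -> write in place. 4 ppages; refcounts: pp0:1 pp1:1 pp2:1 pp3:1
P0: v0 -> pp0 = 19
P1: v0 -> pp2 = 137

Answer: 19 137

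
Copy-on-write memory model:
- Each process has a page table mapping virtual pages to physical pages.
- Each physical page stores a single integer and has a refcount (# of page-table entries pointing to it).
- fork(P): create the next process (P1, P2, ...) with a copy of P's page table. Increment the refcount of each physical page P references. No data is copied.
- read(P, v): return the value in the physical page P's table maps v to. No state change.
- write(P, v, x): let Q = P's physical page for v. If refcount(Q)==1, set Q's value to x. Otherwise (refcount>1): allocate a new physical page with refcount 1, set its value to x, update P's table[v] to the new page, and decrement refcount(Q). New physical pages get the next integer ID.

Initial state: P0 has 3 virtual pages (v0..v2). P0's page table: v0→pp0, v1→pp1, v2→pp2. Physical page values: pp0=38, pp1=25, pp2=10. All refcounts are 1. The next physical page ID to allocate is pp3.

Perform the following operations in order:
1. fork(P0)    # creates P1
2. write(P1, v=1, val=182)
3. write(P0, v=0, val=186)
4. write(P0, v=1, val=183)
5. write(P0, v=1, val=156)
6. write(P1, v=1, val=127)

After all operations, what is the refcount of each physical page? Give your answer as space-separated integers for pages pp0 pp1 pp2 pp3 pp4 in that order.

Answer: 1 1 2 1 1

Derivation:
Op 1: fork(P0) -> P1. 3 ppages; refcounts: pp0:2 pp1:2 pp2:2
Op 2: write(P1, v1, 182). refcount(pp1)=2>1 -> COPY to pp3. 4 ppages; refcounts: pp0:2 pp1:1 pp2:2 pp3:1
Op 3: write(P0, v0, 186). refcount(pp0)=2>1 -> COPY to pp4. 5 ppages; refcounts: pp0:1 pp1:1 pp2:2 pp3:1 pp4:1
Op 4: write(P0, v1, 183). refcount(pp1)=1 -> write in place. 5 ppages; refcounts: pp0:1 pp1:1 pp2:2 pp3:1 pp4:1
Op 5: write(P0, v1, 156). refcount(pp1)=1 -> write in place. 5 ppages; refcounts: pp0:1 pp1:1 pp2:2 pp3:1 pp4:1
Op 6: write(P1, v1, 127). refcount(pp3)=1 -> write in place. 5 ppages; refcounts: pp0:1 pp1:1 pp2:2 pp3:1 pp4:1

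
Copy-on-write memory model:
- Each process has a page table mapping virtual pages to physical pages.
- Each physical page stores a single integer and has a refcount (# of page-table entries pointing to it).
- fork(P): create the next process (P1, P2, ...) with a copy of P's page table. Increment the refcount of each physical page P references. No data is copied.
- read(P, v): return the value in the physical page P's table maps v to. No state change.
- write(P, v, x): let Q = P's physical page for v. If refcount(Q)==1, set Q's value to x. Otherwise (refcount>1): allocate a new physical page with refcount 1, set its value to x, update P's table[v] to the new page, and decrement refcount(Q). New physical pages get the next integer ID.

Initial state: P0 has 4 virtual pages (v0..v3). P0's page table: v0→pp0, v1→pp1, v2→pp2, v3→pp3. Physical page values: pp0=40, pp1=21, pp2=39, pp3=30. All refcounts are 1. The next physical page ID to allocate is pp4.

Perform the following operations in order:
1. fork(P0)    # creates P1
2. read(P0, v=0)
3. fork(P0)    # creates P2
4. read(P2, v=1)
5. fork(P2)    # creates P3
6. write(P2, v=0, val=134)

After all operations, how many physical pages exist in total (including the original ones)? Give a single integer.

Op 1: fork(P0) -> P1. 4 ppages; refcounts: pp0:2 pp1:2 pp2:2 pp3:2
Op 2: read(P0, v0) -> 40. No state change.
Op 3: fork(P0) -> P2. 4 ppages; refcounts: pp0:3 pp1:3 pp2:3 pp3:3
Op 4: read(P2, v1) -> 21. No state change.
Op 5: fork(P2) -> P3. 4 ppages; refcounts: pp0:4 pp1:4 pp2:4 pp3:4
Op 6: write(P2, v0, 134). refcount(pp0)=4>1 -> COPY to pp4. 5 ppages; refcounts: pp0:3 pp1:4 pp2:4 pp3:4 pp4:1

Answer: 5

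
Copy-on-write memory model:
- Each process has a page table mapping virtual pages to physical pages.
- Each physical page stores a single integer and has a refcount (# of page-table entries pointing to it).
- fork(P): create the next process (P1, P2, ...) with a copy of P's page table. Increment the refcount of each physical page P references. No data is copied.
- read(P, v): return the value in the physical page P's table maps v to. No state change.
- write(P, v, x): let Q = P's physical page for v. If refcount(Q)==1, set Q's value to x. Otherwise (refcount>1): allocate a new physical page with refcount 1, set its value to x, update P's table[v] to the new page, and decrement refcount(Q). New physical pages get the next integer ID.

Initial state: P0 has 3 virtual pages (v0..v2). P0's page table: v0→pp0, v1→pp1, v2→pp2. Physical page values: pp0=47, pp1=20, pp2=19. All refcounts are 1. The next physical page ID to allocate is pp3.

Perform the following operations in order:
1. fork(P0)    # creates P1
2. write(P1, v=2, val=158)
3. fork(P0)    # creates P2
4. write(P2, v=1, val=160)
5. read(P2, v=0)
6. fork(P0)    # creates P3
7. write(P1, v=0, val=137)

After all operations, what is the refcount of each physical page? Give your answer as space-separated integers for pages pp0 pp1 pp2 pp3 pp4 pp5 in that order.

Answer: 3 3 3 1 1 1

Derivation:
Op 1: fork(P0) -> P1. 3 ppages; refcounts: pp0:2 pp1:2 pp2:2
Op 2: write(P1, v2, 158). refcount(pp2)=2>1 -> COPY to pp3. 4 ppages; refcounts: pp0:2 pp1:2 pp2:1 pp3:1
Op 3: fork(P0) -> P2. 4 ppages; refcounts: pp0:3 pp1:3 pp2:2 pp3:1
Op 4: write(P2, v1, 160). refcount(pp1)=3>1 -> COPY to pp4. 5 ppages; refcounts: pp0:3 pp1:2 pp2:2 pp3:1 pp4:1
Op 5: read(P2, v0) -> 47. No state change.
Op 6: fork(P0) -> P3. 5 ppages; refcounts: pp0:4 pp1:3 pp2:3 pp3:1 pp4:1
Op 7: write(P1, v0, 137). refcount(pp0)=4>1 -> COPY to pp5. 6 ppages; refcounts: pp0:3 pp1:3 pp2:3 pp3:1 pp4:1 pp5:1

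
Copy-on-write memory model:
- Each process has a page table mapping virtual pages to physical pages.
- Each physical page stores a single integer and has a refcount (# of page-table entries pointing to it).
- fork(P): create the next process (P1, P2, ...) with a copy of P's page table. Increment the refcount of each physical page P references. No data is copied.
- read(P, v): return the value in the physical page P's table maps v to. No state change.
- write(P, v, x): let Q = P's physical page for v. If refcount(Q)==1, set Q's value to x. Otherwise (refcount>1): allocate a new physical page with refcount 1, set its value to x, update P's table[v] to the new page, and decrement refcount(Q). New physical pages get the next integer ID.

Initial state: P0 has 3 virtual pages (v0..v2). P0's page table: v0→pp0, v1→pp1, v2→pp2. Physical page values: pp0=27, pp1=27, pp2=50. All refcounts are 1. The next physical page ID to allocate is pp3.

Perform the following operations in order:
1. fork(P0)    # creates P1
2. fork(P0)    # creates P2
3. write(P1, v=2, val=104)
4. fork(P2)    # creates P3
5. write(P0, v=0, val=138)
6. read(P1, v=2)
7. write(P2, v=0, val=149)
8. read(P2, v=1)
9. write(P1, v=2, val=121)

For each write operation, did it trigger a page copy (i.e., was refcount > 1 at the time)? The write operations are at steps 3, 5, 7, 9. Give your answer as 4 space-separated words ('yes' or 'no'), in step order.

Op 1: fork(P0) -> P1. 3 ppages; refcounts: pp0:2 pp1:2 pp2:2
Op 2: fork(P0) -> P2. 3 ppages; refcounts: pp0:3 pp1:3 pp2:3
Op 3: write(P1, v2, 104). refcount(pp2)=3>1 -> COPY to pp3. 4 ppages; refcounts: pp0:3 pp1:3 pp2:2 pp3:1
Op 4: fork(P2) -> P3. 4 ppages; refcounts: pp0:4 pp1:4 pp2:3 pp3:1
Op 5: write(P0, v0, 138). refcount(pp0)=4>1 -> COPY to pp4. 5 ppages; refcounts: pp0:3 pp1:4 pp2:3 pp3:1 pp4:1
Op 6: read(P1, v2) -> 104. No state change.
Op 7: write(P2, v0, 149). refcount(pp0)=3>1 -> COPY to pp5. 6 ppages; refcounts: pp0:2 pp1:4 pp2:3 pp3:1 pp4:1 pp5:1
Op 8: read(P2, v1) -> 27. No state change.
Op 9: write(P1, v2, 121). refcount(pp3)=1 -> write in place. 6 ppages; refcounts: pp0:2 pp1:4 pp2:3 pp3:1 pp4:1 pp5:1

yes yes yes no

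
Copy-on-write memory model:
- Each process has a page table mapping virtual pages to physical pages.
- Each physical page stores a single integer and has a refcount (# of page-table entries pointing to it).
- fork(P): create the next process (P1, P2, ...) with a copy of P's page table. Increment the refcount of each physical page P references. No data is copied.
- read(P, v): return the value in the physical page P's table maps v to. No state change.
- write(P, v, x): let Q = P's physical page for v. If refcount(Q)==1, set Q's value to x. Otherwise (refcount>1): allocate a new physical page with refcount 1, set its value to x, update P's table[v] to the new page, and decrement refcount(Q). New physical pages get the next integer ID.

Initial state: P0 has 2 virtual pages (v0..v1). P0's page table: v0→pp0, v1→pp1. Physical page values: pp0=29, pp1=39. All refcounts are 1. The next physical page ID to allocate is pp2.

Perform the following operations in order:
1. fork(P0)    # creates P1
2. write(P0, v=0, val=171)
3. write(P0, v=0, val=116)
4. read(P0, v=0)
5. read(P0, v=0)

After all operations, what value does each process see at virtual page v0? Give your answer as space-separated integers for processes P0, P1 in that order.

Op 1: fork(P0) -> P1. 2 ppages; refcounts: pp0:2 pp1:2
Op 2: write(P0, v0, 171). refcount(pp0)=2>1 -> COPY to pp2. 3 ppages; refcounts: pp0:1 pp1:2 pp2:1
Op 3: write(P0, v0, 116). refcount(pp2)=1 -> write in place. 3 ppages; refcounts: pp0:1 pp1:2 pp2:1
Op 4: read(P0, v0) -> 116. No state change.
Op 5: read(P0, v0) -> 116. No state change.
P0: v0 -> pp2 = 116
P1: v0 -> pp0 = 29

Answer: 116 29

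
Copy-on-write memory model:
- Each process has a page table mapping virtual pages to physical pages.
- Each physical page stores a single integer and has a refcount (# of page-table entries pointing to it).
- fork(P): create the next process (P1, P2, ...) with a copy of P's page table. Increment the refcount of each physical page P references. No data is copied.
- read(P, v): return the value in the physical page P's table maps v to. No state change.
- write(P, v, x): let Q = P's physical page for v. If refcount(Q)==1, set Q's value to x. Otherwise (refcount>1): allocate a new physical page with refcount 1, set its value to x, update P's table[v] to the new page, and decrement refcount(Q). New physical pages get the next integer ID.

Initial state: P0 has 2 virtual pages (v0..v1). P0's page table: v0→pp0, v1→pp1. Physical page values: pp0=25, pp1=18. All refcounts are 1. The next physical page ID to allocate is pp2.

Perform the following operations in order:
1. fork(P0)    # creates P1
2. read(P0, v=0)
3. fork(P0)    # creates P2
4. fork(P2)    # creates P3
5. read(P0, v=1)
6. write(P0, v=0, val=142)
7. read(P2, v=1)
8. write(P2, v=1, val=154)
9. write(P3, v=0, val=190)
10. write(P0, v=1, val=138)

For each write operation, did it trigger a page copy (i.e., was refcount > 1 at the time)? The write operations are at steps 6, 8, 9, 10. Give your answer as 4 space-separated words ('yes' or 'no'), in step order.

Op 1: fork(P0) -> P1. 2 ppages; refcounts: pp0:2 pp1:2
Op 2: read(P0, v0) -> 25. No state change.
Op 3: fork(P0) -> P2. 2 ppages; refcounts: pp0:3 pp1:3
Op 4: fork(P2) -> P3. 2 ppages; refcounts: pp0:4 pp1:4
Op 5: read(P0, v1) -> 18. No state change.
Op 6: write(P0, v0, 142). refcount(pp0)=4>1 -> COPY to pp2. 3 ppages; refcounts: pp0:3 pp1:4 pp2:1
Op 7: read(P2, v1) -> 18. No state change.
Op 8: write(P2, v1, 154). refcount(pp1)=4>1 -> COPY to pp3. 4 ppages; refcounts: pp0:3 pp1:3 pp2:1 pp3:1
Op 9: write(P3, v0, 190). refcount(pp0)=3>1 -> COPY to pp4. 5 ppages; refcounts: pp0:2 pp1:3 pp2:1 pp3:1 pp4:1
Op 10: write(P0, v1, 138). refcount(pp1)=3>1 -> COPY to pp5. 6 ppages; refcounts: pp0:2 pp1:2 pp2:1 pp3:1 pp4:1 pp5:1

yes yes yes yes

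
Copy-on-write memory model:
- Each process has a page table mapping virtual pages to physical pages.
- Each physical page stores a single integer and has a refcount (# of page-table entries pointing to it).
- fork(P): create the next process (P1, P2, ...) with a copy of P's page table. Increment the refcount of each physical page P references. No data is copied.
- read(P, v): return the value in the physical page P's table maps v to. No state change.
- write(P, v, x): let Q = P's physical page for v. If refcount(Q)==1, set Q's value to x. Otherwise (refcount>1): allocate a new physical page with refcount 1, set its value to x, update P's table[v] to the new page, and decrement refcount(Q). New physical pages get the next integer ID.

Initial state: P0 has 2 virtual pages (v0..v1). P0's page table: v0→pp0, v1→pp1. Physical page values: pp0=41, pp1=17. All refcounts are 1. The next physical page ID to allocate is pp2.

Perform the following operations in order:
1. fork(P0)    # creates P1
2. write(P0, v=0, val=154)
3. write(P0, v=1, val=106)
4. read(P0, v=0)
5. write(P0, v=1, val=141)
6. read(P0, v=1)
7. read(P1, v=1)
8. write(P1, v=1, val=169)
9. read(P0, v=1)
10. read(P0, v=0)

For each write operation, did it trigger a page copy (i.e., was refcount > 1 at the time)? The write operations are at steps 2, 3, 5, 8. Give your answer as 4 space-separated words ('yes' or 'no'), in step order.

Op 1: fork(P0) -> P1. 2 ppages; refcounts: pp0:2 pp1:2
Op 2: write(P0, v0, 154). refcount(pp0)=2>1 -> COPY to pp2. 3 ppages; refcounts: pp0:1 pp1:2 pp2:1
Op 3: write(P0, v1, 106). refcount(pp1)=2>1 -> COPY to pp3. 4 ppages; refcounts: pp0:1 pp1:1 pp2:1 pp3:1
Op 4: read(P0, v0) -> 154. No state change.
Op 5: write(P0, v1, 141). refcount(pp3)=1 -> write in place. 4 ppages; refcounts: pp0:1 pp1:1 pp2:1 pp3:1
Op 6: read(P0, v1) -> 141. No state change.
Op 7: read(P1, v1) -> 17. No state change.
Op 8: write(P1, v1, 169). refcount(pp1)=1 -> write in place. 4 ppages; refcounts: pp0:1 pp1:1 pp2:1 pp3:1
Op 9: read(P0, v1) -> 141. No state change.
Op 10: read(P0, v0) -> 154. No state change.

yes yes no no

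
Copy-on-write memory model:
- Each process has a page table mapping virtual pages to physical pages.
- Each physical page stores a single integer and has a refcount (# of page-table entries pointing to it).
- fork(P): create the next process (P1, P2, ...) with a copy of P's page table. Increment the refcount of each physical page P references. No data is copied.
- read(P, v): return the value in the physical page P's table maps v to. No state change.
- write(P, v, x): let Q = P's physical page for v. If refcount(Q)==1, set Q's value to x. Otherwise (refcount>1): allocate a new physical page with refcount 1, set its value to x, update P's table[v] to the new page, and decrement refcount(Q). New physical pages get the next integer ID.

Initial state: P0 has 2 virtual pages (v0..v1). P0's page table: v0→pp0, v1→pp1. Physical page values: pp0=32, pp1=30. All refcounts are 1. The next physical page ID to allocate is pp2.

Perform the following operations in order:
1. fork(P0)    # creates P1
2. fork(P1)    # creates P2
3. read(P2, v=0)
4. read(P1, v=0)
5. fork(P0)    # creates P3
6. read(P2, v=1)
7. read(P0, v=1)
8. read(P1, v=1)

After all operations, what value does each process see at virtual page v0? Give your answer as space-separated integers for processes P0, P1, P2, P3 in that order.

Op 1: fork(P0) -> P1. 2 ppages; refcounts: pp0:2 pp1:2
Op 2: fork(P1) -> P2. 2 ppages; refcounts: pp0:3 pp1:3
Op 3: read(P2, v0) -> 32. No state change.
Op 4: read(P1, v0) -> 32. No state change.
Op 5: fork(P0) -> P3. 2 ppages; refcounts: pp0:4 pp1:4
Op 6: read(P2, v1) -> 30. No state change.
Op 7: read(P0, v1) -> 30. No state change.
Op 8: read(P1, v1) -> 30. No state change.
P0: v0 -> pp0 = 32
P1: v0 -> pp0 = 32
P2: v0 -> pp0 = 32
P3: v0 -> pp0 = 32

Answer: 32 32 32 32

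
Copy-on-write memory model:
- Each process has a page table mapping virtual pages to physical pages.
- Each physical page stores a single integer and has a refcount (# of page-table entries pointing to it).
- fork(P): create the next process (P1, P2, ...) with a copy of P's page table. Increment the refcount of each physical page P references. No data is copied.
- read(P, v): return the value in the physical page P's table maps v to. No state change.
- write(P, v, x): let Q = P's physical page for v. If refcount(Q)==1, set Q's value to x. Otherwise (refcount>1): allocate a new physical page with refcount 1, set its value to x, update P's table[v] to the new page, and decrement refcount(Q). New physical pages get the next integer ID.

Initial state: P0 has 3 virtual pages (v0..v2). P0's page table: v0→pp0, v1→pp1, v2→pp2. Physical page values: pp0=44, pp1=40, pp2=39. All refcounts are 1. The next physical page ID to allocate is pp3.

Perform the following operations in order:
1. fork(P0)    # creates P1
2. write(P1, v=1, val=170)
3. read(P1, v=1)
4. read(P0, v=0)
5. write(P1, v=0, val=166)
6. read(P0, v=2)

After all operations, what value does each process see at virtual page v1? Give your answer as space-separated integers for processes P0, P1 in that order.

Op 1: fork(P0) -> P1. 3 ppages; refcounts: pp0:2 pp1:2 pp2:2
Op 2: write(P1, v1, 170). refcount(pp1)=2>1 -> COPY to pp3. 4 ppages; refcounts: pp0:2 pp1:1 pp2:2 pp3:1
Op 3: read(P1, v1) -> 170. No state change.
Op 4: read(P0, v0) -> 44. No state change.
Op 5: write(P1, v0, 166). refcount(pp0)=2>1 -> COPY to pp4. 5 ppages; refcounts: pp0:1 pp1:1 pp2:2 pp3:1 pp4:1
Op 6: read(P0, v2) -> 39. No state change.
P0: v1 -> pp1 = 40
P1: v1 -> pp3 = 170

Answer: 40 170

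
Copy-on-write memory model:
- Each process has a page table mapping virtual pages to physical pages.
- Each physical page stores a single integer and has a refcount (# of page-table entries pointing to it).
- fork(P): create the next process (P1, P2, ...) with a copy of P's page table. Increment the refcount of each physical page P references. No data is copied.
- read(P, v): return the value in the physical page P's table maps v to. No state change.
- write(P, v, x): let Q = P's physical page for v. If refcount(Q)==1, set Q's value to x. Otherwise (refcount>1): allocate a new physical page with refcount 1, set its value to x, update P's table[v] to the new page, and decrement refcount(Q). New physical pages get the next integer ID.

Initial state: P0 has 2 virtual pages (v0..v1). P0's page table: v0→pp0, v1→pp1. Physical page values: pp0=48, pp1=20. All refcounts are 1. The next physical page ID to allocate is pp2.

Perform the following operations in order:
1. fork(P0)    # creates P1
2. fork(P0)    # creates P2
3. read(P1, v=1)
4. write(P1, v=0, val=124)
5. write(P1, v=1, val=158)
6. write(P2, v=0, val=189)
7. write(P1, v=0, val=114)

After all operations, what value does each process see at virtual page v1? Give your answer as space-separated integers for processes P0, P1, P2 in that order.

Answer: 20 158 20

Derivation:
Op 1: fork(P0) -> P1. 2 ppages; refcounts: pp0:2 pp1:2
Op 2: fork(P0) -> P2. 2 ppages; refcounts: pp0:3 pp1:3
Op 3: read(P1, v1) -> 20. No state change.
Op 4: write(P1, v0, 124). refcount(pp0)=3>1 -> COPY to pp2. 3 ppages; refcounts: pp0:2 pp1:3 pp2:1
Op 5: write(P1, v1, 158). refcount(pp1)=3>1 -> COPY to pp3. 4 ppages; refcounts: pp0:2 pp1:2 pp2:1 pp3:1
Op 6: write(P2, v0, 189). refcount(pp0)=2>1 -> COPY to pp4. 5 ppages; refcounts: pp0:1 pp1:2 pp2:1 pp3:1 pp4:1
Op 7: write(P1, v0, 114). refcount(pp2)=1 -> write in place. 5 ppages; refcounts: pp0:1 pp1:2 pp2:1 pp3:1 pp4:1
P0: v1 -> pp1 = 20
P1: v1 -> pp3 = 158
P2: v1 -> pp1 = 20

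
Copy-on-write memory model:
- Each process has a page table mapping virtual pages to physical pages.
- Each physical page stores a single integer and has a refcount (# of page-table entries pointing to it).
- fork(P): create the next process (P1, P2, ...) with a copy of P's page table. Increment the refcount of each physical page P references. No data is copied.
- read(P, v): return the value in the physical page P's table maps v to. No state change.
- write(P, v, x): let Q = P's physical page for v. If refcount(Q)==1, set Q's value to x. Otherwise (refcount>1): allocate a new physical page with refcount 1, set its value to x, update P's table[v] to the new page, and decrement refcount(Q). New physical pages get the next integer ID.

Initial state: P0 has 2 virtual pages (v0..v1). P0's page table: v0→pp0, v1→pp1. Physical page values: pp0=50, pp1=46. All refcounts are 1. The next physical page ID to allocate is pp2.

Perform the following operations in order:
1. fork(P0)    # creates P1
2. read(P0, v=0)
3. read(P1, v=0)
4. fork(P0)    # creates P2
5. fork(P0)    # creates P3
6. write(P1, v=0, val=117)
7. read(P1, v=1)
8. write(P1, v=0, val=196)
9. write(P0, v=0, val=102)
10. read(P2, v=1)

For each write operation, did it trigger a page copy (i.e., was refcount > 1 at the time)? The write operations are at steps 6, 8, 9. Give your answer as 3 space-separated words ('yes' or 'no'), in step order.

Op 1: fork(P0) -> P1. 2 ppages; refcounts: pp0:2 pp1:2
Op 2: read(P0, v0) -> 50. No state change.
Op 3: read(P1, v0) -> 50. No state change.
Op 4: fork(P0) -> P2. 2 ppages; refcounts: pp0:3 pp1:3
Op 5: fork(P0) -> P3. 2 ppages; refcounts: pp0:4 pp1:4
Op 6: write(P1, v0, 117). refcount(pp0)=4>1 -> COPY to pp2. 3 ppages; refcounts: pp0:3 pp1:4 pp2:1
Op 7: read(P1, v1) -> 46. No state change.
Op 8: write(P1, v0, 196). refcount(pp2)=1 -> write in place. 3 ppages; refcounts: pp0:3 pp1:4 pp2:1
Op 9: write(P0, v0, 102). refcount(pp0)=3>1 -> COPY to pp3. 4 ppages; refcounts: pp0:2 pp1:4 pp2:1 pp3:1
Op 10: read(P2, v1) -> 46. No state change.

yes no yes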